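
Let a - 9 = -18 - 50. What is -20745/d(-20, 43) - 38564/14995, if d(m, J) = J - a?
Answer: -105001601/509830 ≈ -205.95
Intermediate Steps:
a = -59 (a = 9 + (-18 - 50) = 9 - 68 = -59)
d(m, J) = 59 + J (d(m, J) = J - 1*(-59) = J + 59 = 59 + J)
-20745/d(-20, 43) - 38564/14995 = -20745/(59 + 43) - 38564/14995 = -20745/102 - 38564*1/14995 = -20745*1/102 - 38564/14995 = -6915/34 - 38564/14995 = -105001601/509830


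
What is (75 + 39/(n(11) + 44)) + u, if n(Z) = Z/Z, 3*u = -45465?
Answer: -226187/15 ≈ -15079.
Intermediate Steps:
u = -15155 (u = (⅓)*(-45465) = -15155)
n(Z) = 1
(75 + 39/(n(11) + 44)) + u = (75 + 39/(1 + 44)) - 15155 = (75 + 39/45) - 15155 = (75 + (1/45)*39) - 15155 = (75 + 13/15) - 15155 = 1138/15 - 15155 = -226187/15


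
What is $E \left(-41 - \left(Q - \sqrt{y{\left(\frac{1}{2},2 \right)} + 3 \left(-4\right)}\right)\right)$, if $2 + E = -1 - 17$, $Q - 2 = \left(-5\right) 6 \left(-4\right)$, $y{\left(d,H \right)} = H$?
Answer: $3260 - 20 i \sqrt{10} \approx 3260.0 - 63.246 i$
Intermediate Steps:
$Q = 122$ ($Q = 2 + \left(-5\right) 6 \left(-4\right) = 2 - -120 = 2 + 120 = 122$)
$E = -20$ ($E = -2 - 18 = -20$)
$E \left(-41 - \left(Q - \sqrt{y{\left(\frac{1}{2},2 \right)} + 3 \left(-4\right)}\right)\right) = - 20 \left(-41 + \left(\sqrt{2 + 3 \left(-4\right)} - 122\right)\right) = - 20 \left(-41 - \left(122 - \sqrt{2 - 12}\right)\right) = - 20 \left(-41 - \left(122 - \sqrt{-10}\right)\right) = - 20 \left(-41 - \left(122 - i \sqrt{10}\right)\right) = - 20 \left(-163 + i \sqrt{10}\right) = 3260 - 20 i \sqrt{10}$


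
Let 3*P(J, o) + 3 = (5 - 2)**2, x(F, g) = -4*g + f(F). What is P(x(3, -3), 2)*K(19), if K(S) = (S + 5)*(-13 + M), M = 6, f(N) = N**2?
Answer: -336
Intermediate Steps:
x(F, g) = F**2 - 4*g (x(F, g) = -4*g + F**2 = F**2 - 4*g)
P(J, o) = 2 (P(J, o) = -1 + (5 - 2)**2/3 = -1 + (1/3)*3**2 = -1 + (1/3)*9 = -1 + 3 = 2)
K(S) = -35 - 7*S (K(S) = (S + 5)*(-13 + 6) = (5 + S)*(-7) = -35 - 7*S)
P(x(3, -3), 2)*K(19) = 2*(-35 - 7*19) = 2*(-35 - 133) = 2*(-168) = -336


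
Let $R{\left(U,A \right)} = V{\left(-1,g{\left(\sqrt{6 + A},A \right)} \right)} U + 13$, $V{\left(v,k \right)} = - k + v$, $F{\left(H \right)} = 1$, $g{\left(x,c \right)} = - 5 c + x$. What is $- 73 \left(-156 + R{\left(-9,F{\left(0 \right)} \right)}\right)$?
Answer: $13067 - 657 \sqrt{7} \approx 11329.0$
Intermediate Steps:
$g{\left(x,c \right)} = x - 5 c$
$V{\left(v,k \right)} = v - k$
$R{\left(U,A \right)} = 13 + U \left(-1 - \sqrt{6 + A} + 5 A\right)$ ($R{\left(U,A \right)} = \left(-1 - \left(\sqrt{6 + A} - 5 A\right)\right) U + 13 = \left(-1 + \left(- \sqrt{6 + A} + 5 A\right)\right) U + 13 = \left(-1 - \sqrt{6 + A} + 5 A\right) U + 13 = U \left(-1 - \sqrt{6 + A} + 5 A\right) + 13 = 13 + U \left(-1 - \sqrt{6 + A} + 5 A\right)$)
$- 73 \left(-156 + R{\left(-9,F{\left(0 \right)} \right)}\right) = - 73 \left(-156 + \left(13 - - 9 \left(1 + \sqrt{6 + 1} - 5\right)\right)\right) = - 73 \left(-156 + \left(13 - - 9 \left(1 + \sqrt{7} - 5\right)\right)\right) = - 73 \left(-156 + \left(13 - - 9 \left(-4 + \sqrt{7}\right)\right)\right) = - 73 \left(-156 + \left(13 - \left(36 - 9 \sqrt{7}\right)\right)\right) = - 73 \left(-156 - \left(23 - 9 \sqrt{7}\right)\right) = - 73 \left(-179 + 9 \sqrt{7}\right) = 13067 - 657 \sqrt{7}$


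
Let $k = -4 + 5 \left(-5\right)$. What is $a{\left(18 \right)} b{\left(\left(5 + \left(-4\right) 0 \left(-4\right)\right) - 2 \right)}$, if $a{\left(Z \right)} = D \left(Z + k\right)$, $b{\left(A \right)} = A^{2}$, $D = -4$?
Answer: $396$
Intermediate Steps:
$k = -29$ ($k = -4 - 25 = -29$)
$a{\left(Z \right)} = 116 - 4 Z$ ($a{\left(Z \right)} = - 4 \left(Z - 29\right) = - 4 \left(-29 + Z\right) = 116 - 4 Z$)
$a{\left(18 \right)} b{\left(\left(5 + \left(-4\right) 0 \left(-4\right)\right) - 2 \right)} = \left(116 - 72\right) \left(\left(5 + \left(-4\right) 0 \left(-4\right)\right) - 2\right)^{2} = \left(116 - 72\right) \left(\left(5 + 0 \left(-4\right)\right) - 2\right)^{2} = 44 \left(\left(5 + 0\right) - 2\right)^{2} = 44 \left(5 - 2\right)^{2} = 44 \cdot 3^{2} = 44 \cdot 9 = 396$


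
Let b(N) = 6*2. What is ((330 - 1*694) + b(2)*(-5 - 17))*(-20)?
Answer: 12560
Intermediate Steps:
b(N) = 12
((330 - 1*694) + b(2)*(-5 - 17))*(-20) = ((330 - 1*694) + 12*(-5 - 17))*(-20) = ((330 - 694) + 12*(-22))*(-20) = (-364 - 264)*(-20) = -628*(-20) = 12560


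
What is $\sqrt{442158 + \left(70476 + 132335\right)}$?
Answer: $\sqrt{644969} \approx 803.1$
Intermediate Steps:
$\sqrt{442158 + \left(70476 + 132335\right)} = \sqrt{442158 + 202811} = \sqrt{644969}$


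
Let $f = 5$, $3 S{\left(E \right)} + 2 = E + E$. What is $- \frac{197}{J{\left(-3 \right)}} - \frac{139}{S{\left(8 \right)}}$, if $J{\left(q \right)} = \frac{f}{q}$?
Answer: $\frac{6189}{70} \approx 88.414$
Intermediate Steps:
$S{\left(E \right)} = - \frac{2}{3} + \frac{2 E}{3}$ ($S{\left(E \right)} = - \frac{2}{3} + \frac{E + E}{3} = - \frac{2}{3} + \frac{2 E}{3}$)
$J{\left(q \right)} = \frac{5}{q}$
$- \frac{197}{J{\left(-3 \right)}} - \frac{139}{S{\left(8 \right)}} = - \frac{197}{5 \frac{1}{-3}} - \frac{139}{- \frac{2}{3} + \frac{2}{3} \cdot 8} = - \frac{197}{5 \left(- \frac{1}{3}\right)} - \frac{139}{- \frac{2}{3} + \frac{16}{3}} = - \frac{197}{- \frac{5}{3}} - \frac{139}{\frac{14}{3}} = \left(-197\right) \left(- \frac{3}{5}\right) - \frac{417}{14} = \frac{591}{5} - \frac{417}{14} = \frac{6189}{70}$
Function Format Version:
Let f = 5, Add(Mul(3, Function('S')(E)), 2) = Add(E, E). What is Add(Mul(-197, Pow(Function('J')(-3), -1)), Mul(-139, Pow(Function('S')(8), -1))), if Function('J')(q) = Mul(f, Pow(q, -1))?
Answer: Rational(6189, 70) ≈ 88.414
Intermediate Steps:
Function('S')(E) = Add(Rational(-2, 3), Mul(Rational(2, 3), E)) (Function('S')(E) = Add(Rational(-2, 3), Mul(Rational(1, 3), Add(E, E))) = Add(Rational(-2, 3), Mul(Rational(1, 3), Mul(2, E))) = Add(Rational(-2, 3), Mul(Rational(2, 3), E)))
Function('J')(q) = Mul(5, Pow(q, -1))
Add(Mul(-197, Pow(Function('J')(-3), -1)), Mul(-139, Pow(Function('S')(8), -1))) = Add(Mul(-197, Pow(Mul(5, Pow(-3, -1)), -1)), Mul(-139, Pow(Add(Rational(-2, 3), Mul(Rational(2, 3), 8)), -1))) = Add(Mul(-197, Pow(Mul(5, Rational(-1, 3)), -1)), Mul(-139, Pow(Add(Rational(-2, 3), Rational(16, 3)), -1))) = Add(Mul(-197, Pow(Rational(-5, 3), -1)), Mul(-139, Pow(Rational(14, 3), -1))) = Add(Mul(-197, Rational(-3, 5)), Mul(-139, Rational(3, 14))) = Add(Rational(591, 5), Rational(-417, 14)) = Rational(6189, 70)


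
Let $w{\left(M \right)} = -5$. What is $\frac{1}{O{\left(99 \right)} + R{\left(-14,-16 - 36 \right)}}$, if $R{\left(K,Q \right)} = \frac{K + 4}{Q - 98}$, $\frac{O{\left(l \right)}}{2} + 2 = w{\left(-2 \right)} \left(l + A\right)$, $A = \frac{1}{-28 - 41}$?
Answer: $- \frac{345}{342857} \approx -0.0010063$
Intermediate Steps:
$A = - \frac{1}{69}$ ($A = \frac{1}{-69} = - \frac{1}{69} \approx -0.014493$)
$O{\left(l \right)} = - \frac{266}{69} - 10 l$ ($O{\left(l \right)} = -4 + 2 \left(- 5 \left(l - \frac{1}{69}\right)\right) = -4 + 2 \left(- 5 \left(- \frac{1}{69} + l\right)\right) = -4 + 2 \left(\frac{5}{69} - 5 l\right) = -4 - \left(- \frac{10}{69} + 10 l\right) = - \frac{266}{69} - 10 l$)
$R{\left(K,Q \right)} = \frac{4 + K}{-98 + Q}$
$\frac{1}{O{\left(99 \right)} + R{\left(-14,-16 - 36 \right)}} = \frac{1}{\left(- \frac{266}{69} - 990\right) + \frac{4 - 14}{-98 - 52}} = \frac{1}{\left(- \frac{266}{69} - 990\right) + \frac{1}{-98 - 52} \left(-10\right)} = \frac{1}{- \frac{68576}{69} + \frac{1}{-98 - 52} \left(-10\right)} = \frac{1}{- \frac{68576}{69} + \frac{1}{-150} \left(-10\right)} = \frac{1}{- \frac{68576}{69} - - \frac{1}{15}} = \frac{1}{- \frac{68576}{69} + \frac{1}{15}} = \frac{1}{- \frac{342857}{345}} = - \frac{345}{342857}$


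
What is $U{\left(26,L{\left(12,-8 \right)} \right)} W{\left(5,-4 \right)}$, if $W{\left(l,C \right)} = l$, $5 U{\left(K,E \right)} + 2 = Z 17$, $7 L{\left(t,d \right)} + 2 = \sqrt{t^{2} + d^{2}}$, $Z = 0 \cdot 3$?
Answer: $-2$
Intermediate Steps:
$Z = 0$
$L{\left(t,d \right)} = - \frac{2}{7} + \frac{\sqrt{d^{2} + t^{2}}}{7}$ ($L{\left(t,d \right)} = - \frac{2}{7} + \frac{\sqrt{t^{2} + d^{2}}}{7} = - \frac{2}{7} + \frac{\sqrt{d^{2} + t^{2}}}{7}$)
$U{\left(K,E \right)} = - \frac{2}{5}$ ($U{\left(K,E \right)} = - \frac{2}{5} + \frac{0 \cdot 17}{5} = - \frac{2}{5} + \frac{1}{5} \cdot 0 = - \frac{2}{5} + 0 = - \frac{2}{5}$)
$U{\left(26,L{\left(12,-8 \right)} \right)} W{\left(5,-4 \right)} = \left(- \frac{2}{5}\right) 5 = -2$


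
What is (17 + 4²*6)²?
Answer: 12769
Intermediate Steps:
(17 + 4²*6)² = (17 + 16*6)² = (17 + 96)² = 113² = 12769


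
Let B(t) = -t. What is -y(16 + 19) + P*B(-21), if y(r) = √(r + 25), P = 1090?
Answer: 22890 - 2*√15 ≈ 22882.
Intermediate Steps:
y(r) = √(25 + r)
-y(16 + 19) + P*B(-21) = -√(25 + (16 + 19)) + 1090*(-1*(-21)) = -√(25 + 35) + 1090*21 = -√60 + 22890 = -2*√15 + 22890 = 22890 - 2*√15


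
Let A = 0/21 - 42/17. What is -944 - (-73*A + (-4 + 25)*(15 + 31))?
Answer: -35536/17 ≈ -2090.4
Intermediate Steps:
A = -42/17 (A = 0*(1/21) - 42*1/17 = 0 - 42/17 = -42/17 ≈ -2.4706)
-944 - (-73*A + (-4 + 25)*(15 + 31)) = -944 - (-73*(-42/17) + (-4 + 25)*(15 + 31)) = -944 - (3066/17 + 21*46) = -944 - (3066/17 + 966) = -944 - 1*19488/17 = -944 - 19488/17 = -35536/17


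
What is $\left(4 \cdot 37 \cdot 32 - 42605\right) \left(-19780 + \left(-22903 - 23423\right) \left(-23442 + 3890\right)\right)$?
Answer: $-34299701787468$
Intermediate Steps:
$\left(4 \cdot 37 \cdot 32 - 42605\right) \left(-19780 + \left(-22903 - 23423\right) \left(-23442 + 3890\right)\right) = \left(148 \cdot 32 - 42605\right) \left(-19780 - -905765952\right) = \left(4736 - 42605\right) \left(-19780 + 905765952\right) = \left(-37869\right) 905746172 = -34299701787468$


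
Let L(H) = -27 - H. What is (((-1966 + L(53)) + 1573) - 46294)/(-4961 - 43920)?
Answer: 6681/6983 ≈ 0.95675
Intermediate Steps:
(((-1966 + L(53)) + 1573) - 46294)/(-4961 - 43920) = (((-1966 + (-27 - 1*53)) + 1573) - 46294)/(-4961 - 43920) = (((-1966 + (-27 - 53)) + 1573) - 46294)/(-48881) = (((-1966 - 80) + 1573) - 46294)*(-1/48881) = ((-2046 + 1573) - 46294)*(-1/48881) = (-473 - 46294)*(-1/48881) = -46767*(-1/48881) = 6681/6983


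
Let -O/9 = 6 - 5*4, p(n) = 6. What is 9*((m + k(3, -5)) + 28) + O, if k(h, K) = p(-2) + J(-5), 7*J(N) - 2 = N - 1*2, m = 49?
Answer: 6066/7 ≈ 866.57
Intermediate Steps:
O = 126 (O = -9*(6 - 5*4) = -9*(6 - 20) = -9*(-14) = 126)
J(N) = N/7 (J(N) = 2/7 + (N - 1*2)/7 = 2/7 + (N - 2)/7 = 2/7 + (-2 + N)/7 = 2/7 + (-2/7 + N/7) = N/7)
k(h, K) = 37/7 (k(h, K) = 6 + (⅐)*(-5) = 6 - 5/7 = 37/7)
9*((m + k(3, -5)) + 28) + O = 9*((49 + 37/7) + 28) + 126 = 9*(380/7 + 28) + 126 = 9*(576/7) + 126 = 5184/7 + 126 = 6066/7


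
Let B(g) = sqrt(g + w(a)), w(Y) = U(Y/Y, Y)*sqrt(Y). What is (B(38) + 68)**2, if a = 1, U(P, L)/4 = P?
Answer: (68 + sqrt(42))**2 ≈ 5547.4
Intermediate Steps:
U(P, L) = 4*P
w(Y) = 4*sqrt(Y) (w(Y) = (4*(Y/Y))*sqrt(Y) = (4*1)*sqrt(Y) = 4*sqrt(Y))
B(g) = sqrt(4 + g) (B(g) = sqrt(g + 4*sqrt(1)) = sqrt(g + 4*1) = sqrt(g + 4) = sqrt(4 + g))
(B(38) + 68)**2 = (sqrt(4 + 38) + 68)**2 = (sqrt(42) + 68)**2 = (68 + sqrt(42))**2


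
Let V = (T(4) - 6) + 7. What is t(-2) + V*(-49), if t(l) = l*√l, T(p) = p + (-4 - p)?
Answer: 147 - 2*I*√2 ≈ 147.0 - 2.8284*I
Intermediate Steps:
T(p) = -4
t(l) = l^(3/2)
V = -3 (V = (-4 - 6) + 7 = -10 + 7 = -3)
t(-2) + V*(-49) = (-2)^(3/2) - 3*(-49) = -2*I*√2 + 147 = 147 - 2*I*√2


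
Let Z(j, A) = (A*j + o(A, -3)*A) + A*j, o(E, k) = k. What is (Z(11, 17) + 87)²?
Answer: 168100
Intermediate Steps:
Z(j, A) = -3*A + 2*A*j (Z(j, A) = (A*j - 3*A) + A*j = (-3*A + A*j) + A*j = -3*A + 2*A*j)
(Z(11, 17) + 87)² = (17*(-3 + 2*11) + 87)² = (17*(-3 + 22) + 87)² = (17*19 + 87)² = (323 + 87)² = 410² = 168100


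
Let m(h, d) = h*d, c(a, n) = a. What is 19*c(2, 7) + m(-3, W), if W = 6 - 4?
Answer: 32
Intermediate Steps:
W = 2
m(h, d) = d*h
19*c(2, 7) + m(-3, W) = 19*2 + 2*(-3) = 38 - 6 = 32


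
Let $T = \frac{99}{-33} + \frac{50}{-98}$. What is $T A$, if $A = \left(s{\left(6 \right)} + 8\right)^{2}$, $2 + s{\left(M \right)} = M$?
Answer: $- \frac{24768}{49} \approx -505.47$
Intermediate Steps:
$T = - \frac{172}{49}$ ($T = 99 \left(- \frac{1}{33}\right) + 50 \left(- \frac{1}{98}\right) = -3 - \frac{25}{49} = - \frac{172}{49} \approx -3.5102$)
$s{\left(M \right)} = -2 + M$
$A = 144$ ($A = \left(\left(-2 + 6\right) + 8\right)^{2} = \left(4 + 8\right)^{2} = 12^{2} = 144$)
$T A = \left(- \frac{172}{49}\right) 144 = - \frac{24768}{49}$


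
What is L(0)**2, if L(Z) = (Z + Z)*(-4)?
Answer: 0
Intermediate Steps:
L(Z) = -8*Z (L(Z) = (2*Z)*(-4) = -8*Z)
L(0)**2 = (-8*0)**2 = 0**2 = 0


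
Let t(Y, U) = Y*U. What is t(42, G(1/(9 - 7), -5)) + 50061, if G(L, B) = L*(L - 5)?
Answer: 99933/2 ≈ 49967.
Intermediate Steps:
G(L, B) = L*(-5 + L)
t(Y, U) = U*Y
t(42, G(1/(9 - 7), -5)) + 50061 = ((-5 + 1/(9 - 7))/(9 - 7))*42 + 50061 = ((-5 + 1/2)/2)*42 + 50061 = ((-5 + ½)/2)*42 + 50061 = ((½)*(-9/2))*42 + 50061 = -9/4*42 + 50061 = -189/2 + 50061 = 99933/2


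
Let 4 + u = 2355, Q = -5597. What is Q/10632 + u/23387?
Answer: -105901207/248650584 ≈ -0.42590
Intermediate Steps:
u = 2351 (u = -4 + 2355 = 2351)
Q/10632 + u/23387 = -5597/10632 + 2351/23387 = -105901207/248650584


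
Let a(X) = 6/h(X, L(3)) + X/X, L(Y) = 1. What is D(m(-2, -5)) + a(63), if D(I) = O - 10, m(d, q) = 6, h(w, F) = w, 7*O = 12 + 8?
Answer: -127/21 ≈ -6.0476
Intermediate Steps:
O = 20/7 (O = (12 + 8)/7 = (1/7)*20 = 20/7 ≈ 2.8571)
D(I) = -50/7 (D(I) = 20/7 - 10 = -50/7)
a(X) = 1 + 6/X (a(X) = 6/X + X/X = 6/X + 1 = 1 + 6/X)
D(m(-2, -5)) + a(63) = -50/7 + (6 + 63)/63 = -50/7 + (1/63)*69 = -50/7 + 23/21 = -127/21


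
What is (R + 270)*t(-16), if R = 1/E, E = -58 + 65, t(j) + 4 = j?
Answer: -37820/7 ≈ -5402.9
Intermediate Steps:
t(j) = -4 + j
E = 7
R = ⅐ (R = 1/7 = ⅐ ≈ 0.14286)
(R + 270)*t(-16) = (⅐ + 270)*(-4 - 16) = (1891/7)*(-20) = -37820/7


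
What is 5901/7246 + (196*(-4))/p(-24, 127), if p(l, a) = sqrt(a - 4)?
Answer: 5901/7246 - 784*sqrt(123)/123 ≈ -69.876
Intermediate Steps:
p(l, a) = sqrt(-4 + a)
5901/7246 + (196*(-4))/p(-24, 127) = 5901/7246 + (196*(-4))/(sqrt(-4 + 127)) = 5901*(1/7246) - 784*sqrt(123)/123 = 5901/7246 - 784*sqrt(123)/123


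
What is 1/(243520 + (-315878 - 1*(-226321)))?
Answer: 1/153963 ≈ 6.4951e-6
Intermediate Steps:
1/(243520 + (-315878 - 1*(-226321))) = 1/(243520 + (-315878 + 226321)) = 1/(243520 - 89557) = 1/153963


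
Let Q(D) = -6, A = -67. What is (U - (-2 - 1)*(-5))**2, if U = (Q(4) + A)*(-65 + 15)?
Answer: 13213225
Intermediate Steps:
U = 3650 (U = (-6 - 67)*(-65 + 15) = -73*(-50) = 3650)
(U - (-2 - 1)*(-5))**2 = (3650 - (-2 - 1)*(-5))**2 = (3650 - (-3)*(-5))**2 = (3650 - 1*15)**2 = (3650 - 15)**2 = 3635**2 = 13213225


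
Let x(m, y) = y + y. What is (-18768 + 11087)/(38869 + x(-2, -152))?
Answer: -7681/38565 ≈ -0.19917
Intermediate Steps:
x(m, y) = 2*y
(-18768 + 11087)/(38869 + x(-2, -152)) = (-18768 + 11087)/(38869 + 2*(-152)) = -7681/(38869 - 304) = -7681/38565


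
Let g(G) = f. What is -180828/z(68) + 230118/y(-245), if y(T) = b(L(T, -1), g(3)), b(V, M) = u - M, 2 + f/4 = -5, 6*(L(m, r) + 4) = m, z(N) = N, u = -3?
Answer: 2781831/425 ≈ 6545.5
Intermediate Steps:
L(m, r) = -4 + m/6
f = -28 (f = -8 + 4*(-5) = -8 - 20 = -28)
g(G) = -28
b(V, M) = -3 - M
y(T) = 25 (y(T) = -3 - 1*(-28) = -3 + 28 = 25)
-180828/z(68) + 230118/y(-245) = -180828/68 + 230118/25 = -180828*1/68 + 230118*(1/25) = -45207/17 + 230118/25 = 2781831/425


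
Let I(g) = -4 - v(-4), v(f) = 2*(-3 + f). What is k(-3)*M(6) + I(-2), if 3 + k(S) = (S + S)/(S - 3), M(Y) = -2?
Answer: 14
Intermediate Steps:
v(f) = -6 + 2*f
k(S) = -3 + 2*S/(-3 + S) (k(S) = -3 + (S + S)/(S - 3) = -3 + (2*S)/(-3 + S) = -3 + 2*S/(-3 + S))
I(g) = 10 (I(g) = -4 - (-6 + 2*(-4)) = -4 - (-6 - 8) = -4 - 1*(-14) = -4 + 14 = 10)
k(-3)*M(6) + I(-2) = ((9 - 1*(-3))/(-3 - 3))*(-2) + 10 = ((9 + 3)/(-6))*(-2) + 10 = -1/6*12*(-2) + 10 = -2*(-2) + 10 = 4 + 10 = 14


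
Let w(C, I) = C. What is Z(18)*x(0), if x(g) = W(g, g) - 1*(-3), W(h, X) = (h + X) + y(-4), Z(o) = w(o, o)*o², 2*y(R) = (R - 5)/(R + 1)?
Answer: 26244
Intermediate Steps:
y(R) = (-5 + R)/(2*(1 + R)) (y(R) = ((R - 5)/(R + 1))/2 = ((-5 + R)/(1 + R))/2 = (-5 + R)/(2*(1 + R)))
Z(o) = o³ (Z(o) = o*o² = o³)
W(h, X) = 3/2 + X + h (W(h, X) = (h + X) + (-5 - 4)/(2*(1 - 4)) = (X + h) + (½)*(-9)/(-3) = (X + h) + (½)*(-⅓)*(-9) = (X + h) + 3/2 = 3/2 + X + h)
x(g) = 9/2 + 2*g (x(g) = (3/2 + g + g) - 1*(-3) = (3/2 + 2*g) + 3 = 9/2 + 2*g)
Z(18)*x(0) = 18³*(9/2 + 2*0) = 5832*(9/2 + 0) = 5832*(9/2) = 26244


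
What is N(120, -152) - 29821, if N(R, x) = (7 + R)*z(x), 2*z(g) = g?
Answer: -39473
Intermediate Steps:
z(g) = g/2
N(R, x) = x*(7 + R)/2 (N(R, x) = (7 + R)*(x/2) = x*(7 + R)/2)
N(120, -152) - 29821 = (½)*(-152)*(7 + 120) - 29821 = (½)*(-152)*127 - 29821 = -9652 - 29821 = -39473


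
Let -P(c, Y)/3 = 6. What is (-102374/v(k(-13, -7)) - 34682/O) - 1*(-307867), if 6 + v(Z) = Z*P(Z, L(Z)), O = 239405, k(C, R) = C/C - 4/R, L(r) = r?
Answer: 1786072940101/5745720 ≈ 3.1085e+5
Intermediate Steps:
k(C, R) = 1 - 4/R
P(c, Y) = -18 (P(c, Y) = -3*6 = -18)
v(Z) = -6 - 18*Z (v(Z) = -6 + Z*(-18) = -6 - 18*Z)
(-102374/v(k(-13, -7)) - 34682/O) - 1*(-307867) = (-102374/(-6 - 18*(-4 - 7)/(-7)) - 34682/239405) - 1*(-307867) = (-102374/(-6 - (-18)*(-11)/7) - 34682*1/239405) + 307867 = (-102374/(-6 - 18*11/7) - 34682/239405) + 307867 = (-102374/(-6 - 198/7) - 34682/239405) + 307867 = (-102374/(-240/7) - 34682/239405) + 307867 = (-102374*(-7/240) - 34682/239405) + 307867 = (358309/120 - 34682/239405) + 307867 = 17155360861/5745720 + 307867 = 1786072940101/5745720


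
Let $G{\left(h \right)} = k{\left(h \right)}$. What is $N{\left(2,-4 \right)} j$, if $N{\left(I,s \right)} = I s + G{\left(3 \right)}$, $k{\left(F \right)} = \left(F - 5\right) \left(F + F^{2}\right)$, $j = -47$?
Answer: $1504$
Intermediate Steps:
$k{\left(F \right)} = \left(-5 + F\right) \left(F + F^{2}\right)$
$G{\left(h \right)} = h \left(-5 + h^{2} - 4 h\right)$
$N{\left(I,s \right)} = -24 + I s$ ($N{\left(I,s \right)} = I s + 3 \left(-5 + 3^{2} - 12\right) = I s + 3 \left(-5 + 9 - 12\right) = I s + 3 \left(-8\right) = I s - 24 = -24 + I s$)
$N{\left(2,-4 \right)} j = \left(-24 + 2 \left(-4\right)\right) \left(-47\right) = \left(-24 - 8\right) \left(-47\right) = \left(-32\right) \left(-47\right) = 1504$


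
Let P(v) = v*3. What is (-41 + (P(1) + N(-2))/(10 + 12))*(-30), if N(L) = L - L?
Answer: 13485/11 ≈ 1225.9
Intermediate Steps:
P(v) = 3*v
N(L) = 0
(-41 + (P(1) + N(-2))/(10 + 12))*(-30) = (-41 + (3*1 + 0)/(10 + 12))*(-30) = (-41 + (3 + 0)/22)*(-30) = (-41 + 3*(1/22))*(-30) = (-41 + 3/22)*(-30) = -899/22*(-30) = 13485/11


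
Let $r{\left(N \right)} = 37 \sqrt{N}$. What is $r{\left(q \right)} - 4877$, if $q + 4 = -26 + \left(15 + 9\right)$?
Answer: $-4877 + 37 i \sqrt{6} \approx -4877.0 + 90.631 i$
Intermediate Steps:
$q = -6$ ($q = -4 + \left(-26 + \left(15 + 9\right)\right) = -4 + \left(-26 + 24\right) = -4 - 2 = -6$)
$r{\left(q \right)} - 4877 = 37 \sqrt{-6} - 4877 = 37 i \sqrt{6} - 4877 = -4877 + 37 i \sqrt{6}$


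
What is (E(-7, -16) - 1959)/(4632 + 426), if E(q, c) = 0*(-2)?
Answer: -653/1686 ≈ -0.38731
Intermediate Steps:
E(q, c) = 0
(E(-7, -16) - 1959)/(4632 + 426) = (0 - 1959)/(4632 + 426) = -1959/5058 = -1959*1/5058 = -653/1686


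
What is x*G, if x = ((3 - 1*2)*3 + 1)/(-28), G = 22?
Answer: -22/7 ≈ -3.1429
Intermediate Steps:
x = -⅐ (x = ((3 - 2)*3 + 1)*(-1/28) = (1*3 + 1)*(-1/28) = (3 + 1)*(-1/28) = 4*(-1/28) = -⅐ ≈ -0.14286)
x*G = -⅐*22 = -22/7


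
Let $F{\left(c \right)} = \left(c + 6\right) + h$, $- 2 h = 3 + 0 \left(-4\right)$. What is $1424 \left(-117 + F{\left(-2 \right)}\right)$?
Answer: $-163048$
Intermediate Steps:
$h = - \frac{3}{2}$ ($h = - \frac{3 + 0 \left(-4\right)}{2} = - \frac{3 + 0}{2} = \left(- \frac{1}{2}\right) 3 = - \frac{3}{2} \approx -1.5$)
$F{\left(c \right)} = \frac{9}{2} + c$ ($F{\left(c \right)} = \left(c + 6\right) - \frac{3}{2} = \left(6 + c\right) - \frac{3}{2} = \frac{9}{2} + c$)
$1424 \left(-117 + F{\left(-2 \right)}\right) = 1424 \left(-117 + \left(\frac{9}{2} - 2\right)\right) = 1424 \left(-117 + \frac{5}{2}\right) = 1424 \left(- \frac{229}{2}\right) = -163048$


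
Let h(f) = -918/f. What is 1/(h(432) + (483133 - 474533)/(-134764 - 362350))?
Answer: -1988456/4259869 ≈ -0.46679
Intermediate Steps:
1/(h(432) + (483133 - 474533)/(-134764 - 362350)) = 1/(-918/432 + (483133 - 474533)/(-134764 - 362350)) = 1/(-918*1/432 + 8600/(-497114)) = 1/(-17/8 + 8600*(-1/497114)) = 1/(-17/8 - 4300/248557) = 1/(-4259869/1988456) = -1988456/4259869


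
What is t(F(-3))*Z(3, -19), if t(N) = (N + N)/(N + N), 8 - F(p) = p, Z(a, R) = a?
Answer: 3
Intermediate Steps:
F(p) = 8 - p
t(N) = 1 (t(N) = (2*N)/((2*N)) = (2*N)*(1/(2*N)) = 1)
t(F(-3))*Z(3, -19) = 1*3 = 3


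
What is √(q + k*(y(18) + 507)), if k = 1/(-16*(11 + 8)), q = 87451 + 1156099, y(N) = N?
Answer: 35*√5863457/76 ≈ 1115.1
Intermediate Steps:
q = 1243550
k = -1/304 (k = 1/(-16*19) = 1/(-304) = -1/304 ≈ -0.0032895)
√(q + k*(y(18) + 507)) = √(1243550 - (18 + 507)/304) = √(1243550 - 1/304*525) = √(1243550 - 525/304) = √(378038675/304) = 35*√5863457/76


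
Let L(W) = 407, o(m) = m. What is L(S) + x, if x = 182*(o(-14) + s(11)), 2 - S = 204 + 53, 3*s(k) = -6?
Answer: -2505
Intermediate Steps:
s(k) = -2 (s(k) = (⅓)*(-6) = -2)
S = -255 (S = 2 - (204 + 53) = 2 - 1*257 = 2 - 257 = -255)
x = -2912 (x = 182*(-14 - 2) = 182*(-16) = -2912)
L(S) + x = 407 - 2912 = -2505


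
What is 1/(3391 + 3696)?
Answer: 1/7087 ≈ 0.00014110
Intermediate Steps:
1/(3391 + 3696) = 1/7087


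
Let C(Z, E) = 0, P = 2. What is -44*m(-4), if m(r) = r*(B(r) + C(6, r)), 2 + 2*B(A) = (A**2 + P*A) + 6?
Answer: 1056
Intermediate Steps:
B(A) = 2 + A + A**2/2 (B(A) = -1 + ((A**2 + 2*A) + 6)/2 = -1 + (6 + A**2 + 2*A)/2 = -1 + (3 + A + A**2/2) = 2 + A + A**2/2)
m(r) = r*(2 + r + r**2/2) (m(r) = r*((2 + r + r**2/2) + 0) = r*(2 + r + r**2/2))
-44*m(-4) = -22*(-4)*(4 + (-4)**2 + 2*(-4)) = -22*(-4)*(4 + 16 - 8) = -22*(-4)*12 = -44*(-24) = 1056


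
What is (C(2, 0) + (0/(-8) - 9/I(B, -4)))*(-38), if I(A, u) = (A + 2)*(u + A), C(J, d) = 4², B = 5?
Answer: -3914/7 ≈ -559.14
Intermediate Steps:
C(J, d) = 16
I(A, u) = (2 + A)*(A + u)
(C(2, 0) + (0/(-8) - 9/I(B, -4)))*(-38) = (16 + (0/(-8) - 9/(5² + 2*5 + 2*(-4) + 5*(-4))))*(-38) = (16 + (0*(-⅛) - 9/(25 + 10 - 8 - 20)))*(-38) = (16 + (0 - 9/7))*(-38) = (16 - 9/7)*(-38) = (103/7)*(-38) = -3914/7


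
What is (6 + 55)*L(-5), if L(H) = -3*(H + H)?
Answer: 1830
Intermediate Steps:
L(H) = -6*H
(6 + 55)*L(-5) = (6 + 55)*(-6*(-5)) = 61*30 = 1830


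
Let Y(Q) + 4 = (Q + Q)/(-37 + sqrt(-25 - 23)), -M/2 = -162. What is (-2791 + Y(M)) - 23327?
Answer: -37038850/1417 - 2592*I*sqrt(3)/1417 ≈ -26139.0 - 3.1683*I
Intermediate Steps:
M = 324 (M = -2*(-162) = 324)
Y(Q) = -4 + 2*Q/(-37 + 4*I*sqrt(3)) (Y(Q) = -4 + (Q + Q)/(-37 + sqrt(-25 - 23)) = -4 + (2*Q)/(-37 + sqrt(-48)) = -4 + (2*Q)/(-37 + 4*I*sqrt(3)) = -4 + 2*Q/(-37 + 4*I*sqrt(3)))
(-2791 + Y(M)) - 23327 = (-2791 + (-4 - 74/1417*324 - 8/1417*I*324*sqrt(3))) - 23327 = (-2791 + (-4 - 23976/1417 - 2592*I*sqrt(3)/1417)) - 23327 = (-2791 + (-29644/1417 - 2592*I*sqrt(3)/1417)) - 23327 = (-3984491/1417 - 2592*I*sqrt(3)/1417) - 23327 = -37038850/1417 - 2592*I*sqrt(3)/1417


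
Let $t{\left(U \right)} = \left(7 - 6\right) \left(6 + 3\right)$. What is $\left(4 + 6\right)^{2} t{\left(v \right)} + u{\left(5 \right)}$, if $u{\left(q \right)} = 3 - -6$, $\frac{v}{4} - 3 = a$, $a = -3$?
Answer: $909$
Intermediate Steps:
$v = 0$ ($v = 12 + 4 \left(-3\right) = 12 - 12 = 0$)
$u{\left(q \right)} = 9$ ($u{\left(q \right)} = 3 + 6 = 9$)
$t{\left(U \right)} = 9$ ($t{\left(U \right)} = 1 \cdot 9 = 9$)
$\left(4 + 6\right)^{2} t{\left(v \right)} + u{\left(5 \right)} = \left(4 + 6\right)^{2} \cdot 9 + 9 = 10^{2} \cdot 9 + 9 = 100 \cdot 9 + 9 = 900 + 9 = 909$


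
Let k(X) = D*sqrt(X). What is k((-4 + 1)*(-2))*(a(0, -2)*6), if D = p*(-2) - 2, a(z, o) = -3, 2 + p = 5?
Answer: 144*sqrt(6) ≈ 352.73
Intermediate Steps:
p = 3 (p = -2 + 5 = 3)
D = -8 (D = 3*(-2) - 2 = -6 - 2 = -8)
k(X) = -8*sqrt(X)
k((-4 + 1)*(-2))*(a(0, -2)*6) = (-8*sqrt(6))*(-3*6) = -8*sqrt(6)*(-18) = 144*sqrt(6)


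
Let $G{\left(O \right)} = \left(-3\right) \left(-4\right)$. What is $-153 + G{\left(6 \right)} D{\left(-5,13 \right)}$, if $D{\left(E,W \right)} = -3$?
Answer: $-189$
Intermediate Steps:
$G{\left(O \right)} = 12$
$-153 + G{\left(6 \right)} D{\left(-5,13 \right)} = -153 + 12 \left(-3\right) = -153 - 36 = -189$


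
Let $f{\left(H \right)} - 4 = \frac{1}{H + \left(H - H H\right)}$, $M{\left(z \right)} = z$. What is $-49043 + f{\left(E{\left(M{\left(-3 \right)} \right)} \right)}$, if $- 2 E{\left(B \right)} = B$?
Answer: $- \frac{147113}{3} \approx -49038.0$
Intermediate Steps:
$E{\left(B \right)} = - \frac{B}{2}$
$f{\left(H \right)} = 4 + \frac{1}{- H^{2} + 2 H}$ ($f{\left(H \right)} = 4 + \frac{1}{H + \left(H - H H\right)} = 4 + \frac{1}{H - \left(H^{2} - H\right)} = 4 + \frac{1}{- H^{2} + 2 H}$)
$-49043 + f{\left(E{\left(M{\left(-3 \right)} \right)} \right)} = -49043 + \frac{-1 - 8 \left(\left(- \frac{1}{2}\right) \left(-3\right)\right) + 4 \left(\left(- \frac{1}{2}\right) \left(-3\right)\right)^{2}}{\left(- \frac{1}{2}\right) \left(-3\right) \left(-2 - - \frac{3}{2}\right)} = -49043 + \frac{-1 - 12 + 4 \left(\frac{3}{2}\right)^{2}}{\frac{3}{2} \left(-2 + \frac{3}{2}\right)} = -49043 + \frac{2 \left(-1 - 12 + 4 \cdot \frac{9}{4}\right)}{3 \left(- \frac{1}{2}\right)} = -49043 + \frac{2}{3} \left(-2\right) \left(-1 - 12 + 9\right) = -49043 + \frac{2}{3} \left(-2\right) \left(-4\right) = -49043 + \frac{16}{3} = - \frac{147113}{3}$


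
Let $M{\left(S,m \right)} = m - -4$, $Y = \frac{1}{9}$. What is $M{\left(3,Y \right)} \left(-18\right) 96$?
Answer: $-7104$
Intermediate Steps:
$Y = \frac{1}{9} \approx 0.11111$
$M{\left(S,m \right)} = 4 + m$ ($M{\left(S,m \right)} = m + 4 = 4 + m$)
$M{\left(3,Y \right)} \left(-18\right) 96 = \left(4 + \frac{1}{9}\right) \left(-18\right) 96 = \frac{37}{9} \left(-18\right) 96 = \left(-74\right) 96 = -7104$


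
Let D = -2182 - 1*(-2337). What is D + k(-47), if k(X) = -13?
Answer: 142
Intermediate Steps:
D = 155 (D = -2182 + 2337 = 155)
D + k(-47) = 155 - 13 = 142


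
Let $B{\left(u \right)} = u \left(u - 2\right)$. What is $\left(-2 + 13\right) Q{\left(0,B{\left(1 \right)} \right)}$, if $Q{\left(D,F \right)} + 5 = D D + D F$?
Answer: $-55$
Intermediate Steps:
$B{\left(u \right)} = u \left(-2 + u\right)$
$Q{\left(D,F \right)} = -5 + D^{2} + D F$ ($Q{\left(D,F \right)} = -5 + \left(D D + D F\right) = -5 + \left(D^{2} + D F\right) = -5 + D^{2} + D F$)
$\left(-2 + 13\right) Q{\left(0,B{\left(1 \right)} \right)} = \left(-2 + 13\right) \left(-5 + 0^{2} + 0 \cdot 1 \left(-2 + 1\right)\right) = 11 \left(-5 + 0 + 0 \cdot 1 \left(-1\right)\right) = 11 \left(-5 + 0 + 0 \left(-1\right)\right) = 11 \left(-5 + 0 + 0\right) = 11 \left(-5\right) = -55$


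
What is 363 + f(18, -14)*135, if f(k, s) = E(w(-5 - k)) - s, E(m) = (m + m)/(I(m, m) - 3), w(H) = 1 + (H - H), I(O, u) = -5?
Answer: 8877/4 ≈ 2219.3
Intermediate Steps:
w(H) = 1 (w(H) = 1 + 0 = 1)
E(m) = -m/4 (E(m) = (m + m)/(-5 - 3) = (2*m)/(-8) = (2*m)*(-1/8) = -m/4)
f(k, s) = -1/4 - s (f(k, s) = -1/4*1 - s = -1/4 - s)
363 + f(18, -14)*135 = 363 + (-1/4 - 1*(-14))*135 = 363 + (-1/4 + 14)*135 = 363 + (55/4)*135 = 363 + 7425/4 = 8877/4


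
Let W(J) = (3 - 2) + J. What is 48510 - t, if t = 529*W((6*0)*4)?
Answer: 47981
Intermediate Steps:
W(J) = 1 + J
t = 529 (t = 529*(1 + (6*0)*4) = 529*(1 + 0*4) = 529*(1 + 0) = 529*1 = 529)
48510 - t = 48510 - 1*529 = 48510 - 529 = 47981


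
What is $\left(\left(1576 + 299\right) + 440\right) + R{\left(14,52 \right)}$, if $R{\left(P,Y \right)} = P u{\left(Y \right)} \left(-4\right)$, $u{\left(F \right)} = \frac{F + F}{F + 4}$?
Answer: $2211$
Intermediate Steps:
$u{\left(F \right)} = \frac{2 F}{4 + F}$
$R{\left(P,Y \right)} = - \frac{8 P Y}{4 + Y}$ ($R{\left(P,Y \right)} = P \frac{2 Y}{4 + Y} \left(-4\right) = \frac{2 P Y}{4 + Y} \left(-4\right) = - \frac{8 P Y}{4 + Y}$)
$\left(\left(1576 + 299\right) + 440\right) + R{\left(14,52 \right)} = \left(\left(1576 + 299\right) + 440\right) - 112 \cdot 52 \frac{1}{4 + 52} = \left(1875 + 440\right) - 112 \cdot 52 \cdot \frac{1}{56} = 2315 - 112 \cdot 52 \cdot \frac{1}{56} = 2315 - 104 = 2211$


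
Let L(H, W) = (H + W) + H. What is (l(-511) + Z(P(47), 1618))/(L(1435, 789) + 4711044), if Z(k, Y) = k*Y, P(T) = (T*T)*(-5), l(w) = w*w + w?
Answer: -17610200/4714703 ≈ -3.7352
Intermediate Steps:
l(w) = w + w² (l(w) = w² + w = w + w²)
L(H, W) = W + 2*H
P(T) = -5*T² (P(T) = T²*(-5) = -5*T²)
Z(k, Y) = Y*k
(l(-511) + Z(P(47), 1618))/(L(1435, 789) + 4711044) = (-511*(1 - 511) + 1618*(-5*47²))/((789 + 2*1435) + 4711044) = (-511*(-510) + 1618*(-5*2209))/((789 + 2870) + 4711044) = (260610 + 1618*(-11045))/(3659 + 4711044) = (260610 - 17870810)/4714703 = -17610200*1/4714703 = -17610200/4714703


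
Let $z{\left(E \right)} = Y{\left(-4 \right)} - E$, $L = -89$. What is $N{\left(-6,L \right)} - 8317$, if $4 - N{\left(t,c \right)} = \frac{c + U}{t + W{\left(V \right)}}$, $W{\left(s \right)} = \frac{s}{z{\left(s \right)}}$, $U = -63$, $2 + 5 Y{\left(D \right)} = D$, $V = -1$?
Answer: $-8465$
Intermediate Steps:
$Y{\left(D \right)} = - \frac{2}{5} + \frac{D}{5}$
$z{\left(E \right)} = - \frac{6}{5} - E$ ($z{\left(E \right)} = \left(- \frac{2}{5} + \frac{1}{5} \left(-4\right)\right) - E = \left(- \frac{2}{5} - \frac{4}{5}\right) - E = - \frac{6}{5} - E$)
$W{\left(s \right)} = \frac{s}{- \frac{6}{5} - s}$
$N{\left(t,c \right)} = 4 - \frac{-63 + c}{5 + t}$ ($N{\left(t,c \right)} = 4 - \frac{c - 63}{t - - \frac{5}{6 + 5 \left(-1\right)}} = 4 - \frac{-63 + c}{t - - \frac{5}{6 - 5}} = 4 - \frac{-63 + c}{t - - \frac{5}{1}} = 4 - \frac{-63 + c}{t - \left(-5\right) 1} = 4 - \frac{-63 + c}{t + 5} = 4 - \frac{-63 + c}{5 + t}$)
$N{\left(-6,L \right)} - 8317 = \frac{83 - -89 + 4 \left(-6\right)}{5 - 6} - 8317 = \frac{83 + 89 - 24}{-1} - 8317 = \left(-1\right) 148 - 8317 = -148 - 8317 = -8465$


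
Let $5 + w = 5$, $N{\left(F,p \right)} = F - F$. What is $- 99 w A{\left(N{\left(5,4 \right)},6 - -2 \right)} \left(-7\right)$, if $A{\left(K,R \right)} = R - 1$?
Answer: $0$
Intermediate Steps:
$N{\left(F,p \right)} = 0$
$A{\left(K,R \right)} = -1 + R$
$w = 0$ ($w = -5 + 5 = 0$)
$- 99 w A{\left(N{\left(5,4 \right)},6 - -2 \right)} \left(-7\right) = - 99 \cdot 0 \left(-1 + \left(6 - -2\right)\right) \left(-7\right) = - 99 \cdot 0 \left(-1 + \left(6 + 2\right)\right) \left(-7\right) = - 99 \cdot 0 \left(-1 + 8\right) \left(-7\right) = - 99 \cdot 0 \cdot 7 \left(-7\right) = - 99 \cdot 0 \left(-7\right) = \left(-99\right) 0 = 0$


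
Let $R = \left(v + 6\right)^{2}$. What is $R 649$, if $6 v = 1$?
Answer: $\frac{888481}{36} \approx 24680.0$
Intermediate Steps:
$v = \frac{1}{6}$ ($v = \frac{1}{6} \cdot 1 = \frac{1}{6} \approx 0.16667$)
$R = \frac{1369}{36}$ ($R = \left(\frac{1}{6} + 6\right)^{2} = \left(\frac{37}{6}\right)^{2} = \frac{1369}{36} \approx 38.028$)
$R 649 = \frac{1369}{36} \cdot 649 = \frac{888481}{36}$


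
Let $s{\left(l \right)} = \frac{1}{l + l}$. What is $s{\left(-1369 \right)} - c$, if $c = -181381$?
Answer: $\frac{496621177}{2738} \approx 1.8138 \cdot 10^{5}$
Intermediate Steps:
$s{\left(l \right)} = \frac{1}{2 l}$
$s{\left(-1369 \right)} - c = \frac{1}{2 \left(-1369\right)} - -181381 = \frac{1}{2} \left(- \frac{1}{1369}\right) + 181381 = - \frac{1}{2738} + 181381 = \frac{496621177}{2738}$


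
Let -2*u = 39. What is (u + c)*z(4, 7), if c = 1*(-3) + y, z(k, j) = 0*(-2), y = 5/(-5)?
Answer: 0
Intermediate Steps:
u = -39/2 (u = -1/2*39 = -39/2 ≈ -19.500)
y = -1 (y = 5*(-1/5) = -1)
z(k, j) = 0
c = -4 (c = 1*(-3) - 1 = -3 - 1 = -4)
(u + c)*z(4, 7) = (-39/2 - 4)*0 = -47/2*0 = 0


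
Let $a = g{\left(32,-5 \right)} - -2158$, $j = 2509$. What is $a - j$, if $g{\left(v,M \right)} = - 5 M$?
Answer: $-326$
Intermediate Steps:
$a = 2183$ ($a = \left(-5\right) \left(-5\right) - -2158 = 25 + 2158 = 2183$)
$a - j = 2183 - 2509 = -326$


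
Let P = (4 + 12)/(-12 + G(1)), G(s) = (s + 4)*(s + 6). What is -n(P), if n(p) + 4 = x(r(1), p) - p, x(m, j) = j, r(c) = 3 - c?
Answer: 4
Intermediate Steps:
G(s) = (4 + s)*(6 + s)
P = 16/23 (P = (4 + 12)/(-12 + (24 + 1² + 10*1)) = 16/(-12 + (24 + 1 + 10)) = 16/(-12 + 35) = 16/23 ≈ 0.69565)
n(p) = -4 (n(p) = -4 + (p - p) = -4 + 0 = -4)
-n(P) = -1*(-4) = 4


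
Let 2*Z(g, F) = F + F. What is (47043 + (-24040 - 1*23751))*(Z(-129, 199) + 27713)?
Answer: -20878176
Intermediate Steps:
Z(g, F) = F (Z(g, F) = (F + F)/2 = (2*F)/2 = F)
(47043 + (-24040 - 1*23751))*(Z(-129, 199) + 27713) = (47043 + (-24040 - 1*23751))*(199 + 27713) = (47043 + (-24040 - 23751))*27912 = (47043 - 47791)*27912 = -748*27912 = -20878176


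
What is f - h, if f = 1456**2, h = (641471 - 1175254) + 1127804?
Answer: 1525915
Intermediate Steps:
h = 594021 (h = -533783 + 1127804 = 594021)
f = 2119936
f - h = 2119936 - 1*594021 = 2119936 - 594021 = 1525915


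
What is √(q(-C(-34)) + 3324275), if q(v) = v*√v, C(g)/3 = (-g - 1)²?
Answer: √(3324275 - 107811*I*√3) ≈ 1824.0 - 51.189*I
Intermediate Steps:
C(g) = 3*(-1 - g)² (C(g) = 3*(-g - 1)² = 3*(-1 - g)²)
q(v) = v^(3/2)
√(q(-C(-34)) + 3324275) = √((-3*(1 - 34)²)^(3/2) + 3324275) = √((-3*(-33)²)^(3/2) + 3324275) = √((-3*1089)^(3/2) + 3324275) = √((-1*3267)^(3/2) + 3324275) = √((-3267)^(3/2) + 3324275) = √(-107811*I*√3 + 3324275) = √(3324275 - 107811*I*√3)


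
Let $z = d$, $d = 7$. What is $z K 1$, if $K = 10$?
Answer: $70$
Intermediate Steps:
$z = 7$
$z K 1 = 7 \cdot 10 \cdot 1 = 70 \cdot 1 = 70$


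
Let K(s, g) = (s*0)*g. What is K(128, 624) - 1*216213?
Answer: -216213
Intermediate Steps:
K(s, g) = 0 (K(s, g) = 0*g = 0)
K(128, 624) - 1*216213 = 0 - 1*216213 = 0 - 216213 = -216213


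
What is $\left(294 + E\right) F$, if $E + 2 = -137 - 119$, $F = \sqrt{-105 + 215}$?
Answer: $36 \sqrt{110} \approx 377.57$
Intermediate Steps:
$F = \sqrt{110} \approx 10.488$
$E = -258$ ($E = -2 - 256 = -258$)
$\left(294 + E\right) F = \left(294 - 258\right) \sqrt{110} = 36 \sqrt{110}$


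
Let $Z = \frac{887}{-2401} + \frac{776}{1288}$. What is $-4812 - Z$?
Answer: $- \frac{265745946}{55223} \approx -4812.2$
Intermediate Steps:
$Z = \frac{12870}{55223}$ ($Z = 887 \left(- \frac{1}{2401}\right) + 776 \cdot \frac{1}{1288} = - \frac{887}{2401} + \frac{97}{161} = \frac{12870}{55223} \approx 0.23306$)
$-4812 - Z = -4812 - \frac{12870}{55223} = - \frac{265745946}{55223}$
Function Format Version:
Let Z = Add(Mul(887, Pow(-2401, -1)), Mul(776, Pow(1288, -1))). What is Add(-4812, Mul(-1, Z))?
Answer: Rational(-265745946, 55223) ≈ -4812.2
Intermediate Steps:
Z = Rational(12870, 55223) (Z = Add(Mul(887, Rational(-1, 2401)), Mul(776, Rational(1, 1288))) = Add(Rational(-887, 2401), Rational(97, 161)) = Rational(12870, 55223) ≈ 0.23306)
Add(-4812, Mul(-1, Z)) = Add(-4812, Mul(-1, Rational(12870, 55223))) = Add(-4812, Rational(-12870, 55223)) = Rational(-265745946, 55223)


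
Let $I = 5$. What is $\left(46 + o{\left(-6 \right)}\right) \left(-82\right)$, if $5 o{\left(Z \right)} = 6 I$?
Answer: $-4264$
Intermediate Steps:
$o{\left(Z \right)} = 6$ ($o{\left(Z \right)} = \frac{6 \cdot 5}{5} = \frac{1}{5} \cdot 30 = 6$)
$\left(46 + o{\left(-6 \right)}\right) \left(-82\right) = \left(46 + 6\right) \left(-82\right) = 52 \left(-82\right) = -4264$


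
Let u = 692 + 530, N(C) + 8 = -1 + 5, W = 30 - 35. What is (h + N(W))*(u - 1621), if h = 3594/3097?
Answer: 184674/163 ≈ 1133.0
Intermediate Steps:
W = -5
N(C) = -4 (N(C) = -8 + (-1 + 5) = -8 + 4 = -4)
u = 1222
h = 3594/3097 (h = 3594*(1/3097) = 3594/3097 ≈ 1.1605)
(h + N(W))*(u - 1621) = (3594/3097 - 4)*(1222 - 1621) = -8794/3097*(-399) = 184674/163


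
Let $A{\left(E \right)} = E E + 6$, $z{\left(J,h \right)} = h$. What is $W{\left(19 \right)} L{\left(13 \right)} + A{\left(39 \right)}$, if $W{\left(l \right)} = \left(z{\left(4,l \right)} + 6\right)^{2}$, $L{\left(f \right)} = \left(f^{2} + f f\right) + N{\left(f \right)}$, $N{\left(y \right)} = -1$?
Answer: $212152$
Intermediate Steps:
$A{\left(E \right)} = 6 + E^{2}$ ($A{\left(E \right)} = E^{2} + 6 = 6 + E^{2}$)
$L{\left(f \right)} = -1 + 2 f^{2}$ ($L{\left(f \right)} = \left(f^{2} + f f\right) - 1 = \left(f^{2} + f^{2}\right) - 1 = 2 f^{2} - 1 = -1 + 2 f^{2}$)
$W{\left(l \right)} = \left(6 + l\right)^{2}$ ($W{\left(l \right)} = \left(l + 6\right)^{2} = \left(6 + l\right)^{2}$)
$W{\left(19 \right)} L{\left(13 \right)} + A{\left(39 \right)} = \left(6 + 19\right)^{2} \left(-1 + 2 \cdot 13^{2}\right) + \left(6 + 39^{2}\right) = 25^{2} \left(-1 + 2 \cdot 169\right) + \left(6 + 1521\right) = 625 \left(-1 + 338\right) + 1527 = 625 \cdot 337 + 1527 = 210625 + 1527 = 212152$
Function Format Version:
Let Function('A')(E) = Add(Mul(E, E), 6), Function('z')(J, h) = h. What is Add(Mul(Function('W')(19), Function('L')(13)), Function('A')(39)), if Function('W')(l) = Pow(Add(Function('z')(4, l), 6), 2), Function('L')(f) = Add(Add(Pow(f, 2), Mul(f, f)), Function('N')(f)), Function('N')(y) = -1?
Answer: 212152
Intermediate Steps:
Function('A')(E) = Add(6, Pow(E, 2)) (Function('A')(E) = Add(Pow(E, 2), 6) = Add(6, Pow(E, 2)))
Function('L')(f) = Add(-1, Mul(2, Pow(f, 2))) (Function('L')(f) = Add(Add(Pow(f, 2), Mul(f, f)), -1) = Add(Add(Pow(f, 2), Pow(f, 2)), -1) = Add(Mul(2, Pow(f, 2)), -1) = Add(-1, Mul(2, Pow(f, 2))))
Function('W')(l) = Pow(Add(6, l), 2) (Function('W')(l) = Pow(Add(l, 6), 2) = Pow(Add(6, l), 2))
Add(Mul(Function('W')(19), Function('L')(13)), Function('A')(39)) = Add(Mul(Pow(Add(6, 19), 2), Add(-1, Mul(2, Pow(13, 2)))), Add(6, Pow(39, 2))) = Add(Mul(Pow(25, 2), Add(-1, Mul(2, 169))), Add(6, 1521)) = Add(Mul(625, Add(-1, 338)), 1527) = Add(Mul(625, 337), 1527) = Add(210625, 1527) = 212152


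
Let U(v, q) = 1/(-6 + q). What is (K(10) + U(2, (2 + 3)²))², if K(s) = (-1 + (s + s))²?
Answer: 47059600/361 ≈ 1.3036e+5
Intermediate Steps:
K(s) = (-1 + 2*s)²
(K(10) + U(2, (2 + 3)²))² = ((-1 + 2*10)² + 1/(-6 + (2 + 3)²))² = ((-1 + 20)² + 1/(-6 + 5²))² = (19² + 1/(-6 + 25))² = (361 + 1/19)² = (6860/19)² = 47059600/361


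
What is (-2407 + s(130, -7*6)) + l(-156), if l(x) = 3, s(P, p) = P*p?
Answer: -7864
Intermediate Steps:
(-2407 + s(130, -7*6)) + l(-156) = (-2407 + 130*(-7*6)) + 3 = (-2407 + 130*(-42)) + 3 = (-2407 - 5460) + 3 = -7867 + 3 = -7864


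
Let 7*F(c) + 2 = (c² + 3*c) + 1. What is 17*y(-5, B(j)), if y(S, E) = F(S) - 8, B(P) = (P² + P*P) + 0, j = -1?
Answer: -799/7 ≈ -114.14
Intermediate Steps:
F(c) = -⅐ + c²/7 + 3*c/7 (F(c) = -2/7 + ((c² + 3*c) + 1)/7 = -2/7 + (1 + c² + 3*c)/7 = -2/7 + (⅐ + c²/7 + 3*c/7) = -⅐ + c²/7 + 3*c/7)
B(P) = 2*P² (B(P) = (P² + P²) + 0 = 2*P² + 0 = 2*P²)
y(S, E) = -57/7 + S²/7 + 3*S/7 (y(S, E) = (-⅐ + S²/7 + 3*S/7) - 8 = -57/7 + S²/7 + 3*S/7)
17*y(-5, B(j)) = 17*(-57/7 + (⅐)*(-5)² + (3/7)*(-5)) = 17*(-57/7 + (⅐)*25 - 15/7) = 17*(-57/7 + 25/7 - 15/7) = 17*(-47/7) = -799/7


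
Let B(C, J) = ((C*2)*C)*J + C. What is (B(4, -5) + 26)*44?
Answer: -5720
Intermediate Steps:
B(C, J) = C + 2*J*C² (B(C, J) = ((2*C)*C)*J + C = (2*C²)*J + C = 2*J*C² + C = C + 2*J*C²)
(B(4, -5) + 26)*44 = (4*(1 + 2*4*(-5)) + 26)*44 = (4*(1 - 40) + 26)*44 = (4*(-39) + 26)*44 = (-156 + 26)*44 = -130*44 = -5720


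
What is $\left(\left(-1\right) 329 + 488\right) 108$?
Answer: $17172$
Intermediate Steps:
$\left(\left(-1\right) 329 + 488\right) 108 = \left(-329 + 488\right) 108 = 159 \cdot 108 = 17172$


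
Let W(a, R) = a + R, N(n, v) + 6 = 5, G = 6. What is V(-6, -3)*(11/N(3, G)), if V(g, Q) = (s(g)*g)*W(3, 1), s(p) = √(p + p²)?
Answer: 264*√30 ≈ 1446.0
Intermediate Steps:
N(n, v) = -1 (N(n, v) = -6 + 5 = -1)
W(a, R) = R + a
V(g, Q) = 4*g*√(g*(1 + g)) (V(g, Q) = (√(g*(1 + g))*g)*(1 + 3) = (g*√(g*(1 + g)))*4 = 4*g*√(g*(1 + g)))
V(-6, -3)*(11/N(3, G)) = (4*(-6)*√(-6*(1 - 6)))*(11/(-1)) = (4*(-6)*√(-6*(-5)))*(11*(-1)) = (4*(-6)*√30)*(-11) = -24*√30*(-11) = 264*√30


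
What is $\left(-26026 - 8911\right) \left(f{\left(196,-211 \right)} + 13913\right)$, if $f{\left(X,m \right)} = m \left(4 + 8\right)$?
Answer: $-397617997$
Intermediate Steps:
$f{\left(X,m \right)} = 12 m$ ($f{\left(X,m \right)} = m 12 = 12 m$)
$\left(-26026 - 8911\right) \left(f{\left(196,-211 \right)} + 13913\right) = \left(-26026 - 8911\right) \left(12 \left(-211\right) + 13913\right) = - 34937 \left(-2532 + 13913\right) = \left(-34937\right) 11381 = -397617997$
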